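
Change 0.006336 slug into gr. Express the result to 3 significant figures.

1430 gr

1 slug = 225218 grains.
Thus 0.006336 × 225218 ≈ 1430 gr.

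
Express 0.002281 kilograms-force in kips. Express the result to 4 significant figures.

1 kgf = 0.00220462 kips.
0.002281 × 0.00220462 ≈ 5.029e-6 kip.

5.029e-6 kip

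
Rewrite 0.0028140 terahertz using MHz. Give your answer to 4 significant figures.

2814 MHz

1 THz = 1.00000 × 10^6 MHz.
So 0.0028140 × 1.00000 × 10^6 ≈ 2814 MHz.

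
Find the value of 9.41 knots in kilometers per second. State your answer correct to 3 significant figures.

0.00484 km/s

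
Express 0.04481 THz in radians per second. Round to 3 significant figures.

1 terahertz = 6.28319 × 10^12 radians per second.
Thus 0.04481 × 6.28319 × 10^12 ≈ 2.82 × 10^11 rad/s.

2.82 × 10^11 rad/s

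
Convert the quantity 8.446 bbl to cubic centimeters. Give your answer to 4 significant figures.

1.343 × 10^6 cubic centimeters

1 oil barrel = 158987 cubic centimeters.
Thus 8.446 × 158987 ≈ 1.343 × 10^6 cm³.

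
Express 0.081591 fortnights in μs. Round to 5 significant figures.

1 fortnight = 1.20960 × 10^12 microseconds.
0.081591 × 1.20960 × 10^12 ≈ 9.8692 × 10^10 μs.

9.8692 × 10^10 μs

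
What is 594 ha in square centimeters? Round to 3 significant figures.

5.94e+10 cm²

1 ha = 1.00000e+8 cm².
594 × 1.00000e+8 ≈ 5.94e+10 cm².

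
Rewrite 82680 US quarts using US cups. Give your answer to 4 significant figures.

1 US quart = 4.00000 US cups.
82680 × 4.00000 ≈ 330700 US cup.

330700 US cups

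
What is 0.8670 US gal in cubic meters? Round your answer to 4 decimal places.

0.0033 m³

1 US gal = 0.00378541 m³.
Then 0.8670 × 0.00378541 ≈ 0.0033 m³.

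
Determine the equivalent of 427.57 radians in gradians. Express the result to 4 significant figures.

27220 gradians

1 radian = 63.6620 grad.
Thus 427.57 × 63.6620 ≈ 27220 grad.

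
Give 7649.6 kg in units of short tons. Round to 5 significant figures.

8.4322 short ton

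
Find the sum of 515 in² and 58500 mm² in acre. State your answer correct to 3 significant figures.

9.66 × 10^-5 acres

515 in² = 8.21026 × 10^-5 acre and 58500 mm² = 1.44557 × 10^-5 acre.
8.21026 × 10^-5 + 1.44557 × 10^-5 ≈ 9.66 × 10^-5 acre.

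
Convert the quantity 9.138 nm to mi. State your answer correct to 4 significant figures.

1 nm = 6.21371e-13 mi.
9.138 × 6.21371e-13 ≈ 5.678e-12 mi.

5.678e-12 miles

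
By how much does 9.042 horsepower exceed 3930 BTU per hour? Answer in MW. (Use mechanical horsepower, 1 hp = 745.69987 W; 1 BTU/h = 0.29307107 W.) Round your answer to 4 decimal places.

0.0056 megawatts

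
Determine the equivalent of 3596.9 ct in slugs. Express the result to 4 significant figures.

0.04929 slug

1 carat = 1.37044 × 10^-5 slugs.
Then 3596.9 × 1.37044 × 10^-5 ≈ 0.04929 slug.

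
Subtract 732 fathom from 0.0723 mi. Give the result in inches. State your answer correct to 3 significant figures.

0.0723 mi = 4580.93 in and 732 fathom = 52704.0 in.
4580.93 − 52704.0 ≈ -48100 in.

-48100 in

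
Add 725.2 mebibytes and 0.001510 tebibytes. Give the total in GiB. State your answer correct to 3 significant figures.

725.2 MiB = 0.708203 GiB and 0.001510 TiB = 1.54624 GiB.
0.708203 + 1.54624 ≈ 2.25 GiB.

2.25 GiB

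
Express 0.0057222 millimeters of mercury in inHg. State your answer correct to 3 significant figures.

0.000225 inHg

1 mmHg = 0.0393701 inHg.
So 0.0057222 × 0.0393701 ≈ 0.000225 inHg.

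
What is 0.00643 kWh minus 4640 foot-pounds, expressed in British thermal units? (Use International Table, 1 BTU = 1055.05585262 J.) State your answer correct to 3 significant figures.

0.00643 kWh = 21.9401 BTU and 4640 ft·lbf = 5.96271 BTU.
21.9401 − 5.96271 ≈ 16.0 BTU.

16.0 BTU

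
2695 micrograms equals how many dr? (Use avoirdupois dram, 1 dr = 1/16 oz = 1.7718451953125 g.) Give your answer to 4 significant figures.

1 microgram = 5.64383e-7 dr.
2695 × 5.64383e-7 ≈ 0.001521 dr.

0.001521 dr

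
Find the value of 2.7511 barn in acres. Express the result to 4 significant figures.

6.798 × 10^-32 acre

1 barn = 2.47105 × 10^-32 acres.
So 2.7511 × 2.47105 × 10^-32 ≈ 6.798 × 10^-32 acre.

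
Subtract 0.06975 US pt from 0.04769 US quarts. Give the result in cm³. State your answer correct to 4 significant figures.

0.04769 US qt = 45.1316 cm³ and 0.06975 US pt = 33.0041 cm³.
45.1316 − 33.0041 ≈ 12.13 cm³.

12.13 cubic centimeters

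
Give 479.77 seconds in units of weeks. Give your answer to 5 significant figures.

0.00079327 wk

1 second = 1.65344e-6 wk.
Thus 479.77 × 1.65344e-6 ≈ 0.00079327 wk.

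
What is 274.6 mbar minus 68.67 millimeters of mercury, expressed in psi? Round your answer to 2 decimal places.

274.6 mbar = 3.98274 psi and 68.67 mmHg = 1.32786 psi.
3.98274 − 1.32786 ≈ 2.65 psi.

2.65 psi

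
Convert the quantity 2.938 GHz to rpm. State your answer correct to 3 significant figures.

1 GHz = 6.00000e+10 revolutions per minute.
So 2.938 × 6.00000e+10 ≈ 1.76e+11 rpm.

1.76e+11 rpm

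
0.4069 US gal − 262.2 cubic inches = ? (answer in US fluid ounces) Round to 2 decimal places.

-93.21 US fluid ounces

0.4069 US gal = 52.08320 US fl oz and 262.2 in³ = 145.2883 US fl oz.
52.08320 − 145.2883 ≈ -93.21 US fl oz.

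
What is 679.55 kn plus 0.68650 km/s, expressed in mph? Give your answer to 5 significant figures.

2317.7 mph

679.55 kn = 782.012 mph and 0.68650 km/s = 1535.66 mph.
782.012 + 1535.66 ≈ 2317.7 mph.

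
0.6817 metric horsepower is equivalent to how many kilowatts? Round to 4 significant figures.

0.5014 kilowatts

1 PS = 0.735499 kW.
Then 0.6817 × 0.735499 ≈ 0.5014 kW.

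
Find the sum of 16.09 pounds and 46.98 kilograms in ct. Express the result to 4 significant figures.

271400 ct

16.09 lb = 36491.5 ct and 46.98 kg = 234900 ct.
36491.5 + 234900 ≈ 271400 ct.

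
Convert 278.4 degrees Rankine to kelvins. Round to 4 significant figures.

°R = K × 9/5.
Applying the formula gives 154.7 K.

154.7 kelvins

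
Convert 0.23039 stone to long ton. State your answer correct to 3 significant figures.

1 st = 0.00625000 long ton.
Thus 0.23039 × 0.00625000 ≈ 0.00144 long ton.

0.00144 long ton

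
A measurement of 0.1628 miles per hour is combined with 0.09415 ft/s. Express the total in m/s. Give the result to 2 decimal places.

0.1628 mph = 0.0727781 m/s and 0.09415 ft/s = 0.0286969 m/s.
0.0727781 + 0.0286969 ≈ 0.10 m/s.

0.10 m/s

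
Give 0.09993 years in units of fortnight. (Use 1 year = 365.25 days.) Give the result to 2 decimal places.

1 year = 26.0893 fortnights.
Then 0.09993 × 26.0893 ≈ 2.61 fortnight.

2.61 fortnight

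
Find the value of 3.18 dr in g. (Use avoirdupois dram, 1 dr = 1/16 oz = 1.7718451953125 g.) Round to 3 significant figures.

5.63 grams

1 dram = 1.77185 g.
Thus 3.18 × 1.77185 ≈ 5.63 g.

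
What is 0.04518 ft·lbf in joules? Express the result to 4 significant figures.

1 foot-pound = 1.35582 joules.
0.04518 × 1.35582 ≈ 0.06126 J.

0.06126 J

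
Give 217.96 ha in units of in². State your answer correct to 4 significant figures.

3.378e+9 in²

1 hectare = 1.55000e+7 square inches.
217.96 × 1.55000e+7 ≈ 3.378e+9 in².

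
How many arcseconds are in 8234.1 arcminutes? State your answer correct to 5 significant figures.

1 arcmin = 60.0000 arcsec.
8234.1 × 60.0000 ≈ 494050 arcsec.

494050 arcsec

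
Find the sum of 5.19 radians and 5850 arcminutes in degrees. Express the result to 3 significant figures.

395 degrees

5.19 rad = 297.365 ° and 5850 arcmin = 97.5000 °.
297.365 + 97.5000 ≈ 395 °.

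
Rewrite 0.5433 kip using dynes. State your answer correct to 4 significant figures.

1 kip = 4.44822e+8 dyn.
Then 0.5433 × 4.44822e+8 ≈ 2.417e+8 dyn.

2.417e+8 dynes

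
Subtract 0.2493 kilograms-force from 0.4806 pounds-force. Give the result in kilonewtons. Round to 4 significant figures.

-0.0003070 kN

0.4806 lbf = 0.00213782 kN and 0.2493 kgf = 0.00244480 kN.
0.00213782 − 0.00244480 ≈ -0.0003070 kN.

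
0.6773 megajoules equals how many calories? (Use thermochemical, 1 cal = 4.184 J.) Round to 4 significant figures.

1 megajoule = 239006 cal.
0.6773 × 239006 ≈ 161900 cal.

161900 calories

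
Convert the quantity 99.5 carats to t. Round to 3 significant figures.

1 carat = 2.00000e-7 t.
So 99.5 × 2.00000e-7 ≈ 1.99e-5 t.

1.99e-5 t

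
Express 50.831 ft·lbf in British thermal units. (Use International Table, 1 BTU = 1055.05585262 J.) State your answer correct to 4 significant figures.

1 foot-pound = 0.00128507 BTU.
50.831 × 0.00128507 ≈ 0.06532 BTU.

0.06532 BTU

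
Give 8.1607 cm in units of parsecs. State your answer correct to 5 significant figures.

2.6447 × 10^-18 pc

1 cm = 3.24078 × 10^-19 pc.
Thus 8.1607 × 3.24078 × 10^-19 ≈ 2.6447 × 10^-18 pc.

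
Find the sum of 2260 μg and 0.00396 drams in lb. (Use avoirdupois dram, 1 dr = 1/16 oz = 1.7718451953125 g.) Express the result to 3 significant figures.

2.05e-5 lb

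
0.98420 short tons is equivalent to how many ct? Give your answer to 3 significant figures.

1 short ton = 4.53592 × 10^6 carats.
0.98420 × 4.53592 × 10^6 ≈ 4.46 × 10^6 ct.

4.46 × 10^6 carats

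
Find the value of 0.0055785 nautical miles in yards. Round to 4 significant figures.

1 nautical mile = 2025.37 yards.
Then 0.0055785 × 2025.37 ≈ 11.30 yd.

11.30 yd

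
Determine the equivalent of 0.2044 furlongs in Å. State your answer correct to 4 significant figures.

1 furlong = 2.01168e+12 Å.
Thus 0.2044 × 2.01168e+12 ≈ 4.112e+11 Å.

4.112e+11 angstroms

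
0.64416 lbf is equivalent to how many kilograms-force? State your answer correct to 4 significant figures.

1 lbf = 0.453592 kgf.
So 0.64416 × 0.453592 ≈ 0.2922 kgf.

0.2922 kgf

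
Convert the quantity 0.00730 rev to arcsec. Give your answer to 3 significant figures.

9460 arcsec

1 revolution = 1.29600e+6 arcsec.
0.00730 × 1.29600e+6 ≈ 9460 arcsec.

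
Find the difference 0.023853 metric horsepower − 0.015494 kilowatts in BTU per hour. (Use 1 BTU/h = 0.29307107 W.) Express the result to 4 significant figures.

6.994 BTU per hour

0.023853 PS = 59.8621 BTU/h and 0.015494 kW = 52.8677 BTU/h.
59.8621 − 52.8677 ≈ 6.994 BTU/h.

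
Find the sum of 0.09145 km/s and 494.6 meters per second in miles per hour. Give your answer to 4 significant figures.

0.09145 km/s = 204.568 mph and 494.6 m/s = 1106.39 mph.
204.568 + 1106.39 ≈ 1311 mph.

1311 miles per hour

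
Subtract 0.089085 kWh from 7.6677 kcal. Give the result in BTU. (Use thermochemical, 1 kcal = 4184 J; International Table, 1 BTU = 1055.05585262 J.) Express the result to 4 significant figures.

-273.6 British thermal units

7.6677 kcal = 30.4075 BTU and 0.089085 kWh = 303.971 BTU.
30.4075 − 303.971 ≈ -273.6 BTU.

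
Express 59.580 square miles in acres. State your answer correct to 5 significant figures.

1 square mile = 640.000 acre.
Then 59.580 × 640.000 ≈ 38131 acre.

38131 acre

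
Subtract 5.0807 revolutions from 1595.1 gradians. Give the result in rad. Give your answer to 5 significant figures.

-6.8672 rad

1595.1 grad = 25.0558 rad and 5.0807 rev = 31.9230 rad.
25.0558 − 31.9230 ≈ -6.8672 rad.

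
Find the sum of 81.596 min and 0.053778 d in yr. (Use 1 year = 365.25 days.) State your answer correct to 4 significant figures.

81.596 min = 0.000155137 yr and 0.053778 d = 0.000147236 yr.
0.000155137 + 0.000147236 ≈ 0.0003024 yr.

0.0003024 years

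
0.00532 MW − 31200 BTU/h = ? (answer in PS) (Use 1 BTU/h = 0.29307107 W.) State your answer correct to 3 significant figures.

-5.20 PS

0.00532 MW = 7.23319 PS and 31200 BTU/h = 12.4321 PS.
7.23319 − 12.4321 ≈ -5.20 PS.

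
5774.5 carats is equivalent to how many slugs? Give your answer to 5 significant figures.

1 ct = 1.37044 × 10^-5 slugs.
5774.5 × 1.37044 × 10^-5 ≈ 0.079136 slug.

0.079136 slugs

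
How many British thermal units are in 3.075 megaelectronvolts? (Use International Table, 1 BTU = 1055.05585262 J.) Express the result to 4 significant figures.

1 megaelectronvolt = 1.51857 × 10^-16 BTU.
3.075 × 1.51857 × 10^-16 ≈ 4.670 × 10^-16 BTU.

4.670 × 10^-16 BTU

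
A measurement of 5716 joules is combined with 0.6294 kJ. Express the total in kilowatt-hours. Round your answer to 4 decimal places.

5716 J = 0.00158778 kWh and 0.6294 kJ = 0.000174833 kWh.
0.00158778 + 0.000174833 ≈ 0.0018 kWh.

0.0018 kWh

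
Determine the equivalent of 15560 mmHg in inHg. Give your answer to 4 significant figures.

1 millimeter of mercury = 0.0393701 inches of mercury.
Then 15560 × 0.0393701 ≈ 612.6 inHg.

612.6 inches of mercury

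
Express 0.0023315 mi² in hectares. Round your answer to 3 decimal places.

0.604 hectares

1 square mile = 258.999 hectares.
So 0.0023315 × 258.999 ≈ 0.604 ha.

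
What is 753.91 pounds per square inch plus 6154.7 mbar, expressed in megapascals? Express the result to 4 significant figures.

5.813 MPa

753.91 psi = 5.198026 MPa and 6154.7 mbar = 0.6154700 MPa.
5.198026 + 0.6154700 ≈ 5.813 MPa.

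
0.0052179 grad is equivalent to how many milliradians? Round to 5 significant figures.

0.081963 mrad

1 gradian = 15.7080 milliradians.
So 0.0052179 × 15.7080 ≈ 0.081963 mrad.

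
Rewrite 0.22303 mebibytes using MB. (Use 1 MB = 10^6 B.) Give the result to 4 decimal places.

1 MiB = 1.04858 MB.
So 0.22303 × 1.04858 ≈ 0.2339 MB.

0.2339 MB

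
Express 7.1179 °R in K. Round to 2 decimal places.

3.95 kelvins

°R = K × 9/5.
Applying the formula gives 3.95 K.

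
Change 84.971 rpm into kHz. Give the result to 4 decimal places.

0.0014 kilohertz

1 rpm = 1.66667e-5 kilohertz.
84.971 × 1.66667e-5 ≈ 0.0014 kHz.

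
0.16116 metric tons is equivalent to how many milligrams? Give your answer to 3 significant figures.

1.61e+8 milligrams

1 metric ton = 1.00000e+9 milligrams.
Then 0.16116 × 1.00000e+9 ≈ 1.61e+8 mg.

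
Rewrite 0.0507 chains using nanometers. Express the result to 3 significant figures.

1 chain = 2.01168e+10 nm.
0.0507 × 2.01168e+10 ≈ 1.02e+9 nm.

1.02e+9 nanometers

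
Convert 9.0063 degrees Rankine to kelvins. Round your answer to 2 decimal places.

°R = K × 9/5.
Applying the formula gives 5.00 K.

5.00 kelvins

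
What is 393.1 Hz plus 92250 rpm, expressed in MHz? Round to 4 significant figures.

0.001931 megahertz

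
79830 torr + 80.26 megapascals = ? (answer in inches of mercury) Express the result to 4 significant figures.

26840 inHg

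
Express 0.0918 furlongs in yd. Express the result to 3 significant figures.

20.2 yards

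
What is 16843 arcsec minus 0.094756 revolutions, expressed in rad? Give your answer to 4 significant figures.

16843 arcsec = 0.0816572 rad and 0.094756 rev = 0.595370 rad.
0.0816572 − 0.595370 ≈ -0.5137 rad.

-0.5137 radians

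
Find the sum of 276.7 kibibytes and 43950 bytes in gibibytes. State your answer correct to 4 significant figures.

0.0003048 GiB

276.7 KiB = 0.000263882 GiB and 43950 B = 4.09316 × 10^-5 GiB.
0.000263882 + 4.09316 × 10^-5 ≈ 0.0003048 GiB.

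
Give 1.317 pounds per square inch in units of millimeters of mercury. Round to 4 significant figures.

1 psi = 51.7149 millimeters of mercury.
Then 1.317 × 51.7149 ≈ 68.11 mmHg.

68.11 millimeters of mercury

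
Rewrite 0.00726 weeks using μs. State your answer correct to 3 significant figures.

1 wk = 6.04800e+11 μs.
So 0.00726 × 6.04800e+11 ≈ 4.39e+9 μs.

4.39e+9 μs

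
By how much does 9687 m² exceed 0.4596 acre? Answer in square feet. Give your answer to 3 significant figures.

84200 square feet

9687 m² = 104270 ft² and 0.4596 acre = 20020.2 ft².
104270 − 20020.2 ≈ 84200 ft².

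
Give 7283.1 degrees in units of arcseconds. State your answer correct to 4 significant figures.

1 degree = 3600.00 arcsec.
Thus 7283.1 × 3600.00 ≈ 2.622 × 10^7 arcsec.

2.622 × 10^7 arcseconds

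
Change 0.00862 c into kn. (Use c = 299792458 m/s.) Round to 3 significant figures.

5.02e+6 kn

1 c = 5.82750e+8 kn.
So 0.00862 × 5.82750e+8 ≈ 5.02e+6 kn.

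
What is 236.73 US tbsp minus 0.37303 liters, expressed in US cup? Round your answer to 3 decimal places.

13.219 US cup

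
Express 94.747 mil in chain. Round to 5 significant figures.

0.00011963 chain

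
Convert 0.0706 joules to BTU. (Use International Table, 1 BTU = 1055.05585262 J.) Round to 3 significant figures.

6.69e-5 BTU

1 J = 0.000947817 BTU.
Then 0.0706 × 0.000947817 ≈ 6.69e-5 BTU.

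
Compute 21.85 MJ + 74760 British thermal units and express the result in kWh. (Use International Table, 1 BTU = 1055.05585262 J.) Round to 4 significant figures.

21.85 MJ = 6.06944 kWh and 74760 BTU = 21.9100 kWh.
6.06944 + 21.9100 ≈ 27.98 kWh.

27.98 kilowatt-hours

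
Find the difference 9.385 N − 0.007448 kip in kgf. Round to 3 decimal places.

9.385 N = 0.957004 kgf and 0.007448 kip = 3.37836 kgf.
0.957004 − 3.37836 ≈ -2.421 kgf.

-2.421 kgf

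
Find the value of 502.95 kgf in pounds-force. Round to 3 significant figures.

1110 lbf

1 kilogram-force = 2.20462 lbf.
502.95 × 2.20462 ≈ 1110 lbf.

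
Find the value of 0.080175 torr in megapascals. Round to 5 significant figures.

1.0689e-5 MPa

1 torr = 0.000133322 megapascals.
Then 0.080175 × 0.000133322 ≈ 1.0689e-5 MPa.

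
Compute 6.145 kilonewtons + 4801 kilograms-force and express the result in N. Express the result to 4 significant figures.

53230 N

6.145 kN = 6145.00 N and 4801 kgf = 47081.7 N.
6145.00 + 47081.7 ≈ 53230 N.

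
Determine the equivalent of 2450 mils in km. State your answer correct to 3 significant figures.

6.22e-5 km

1 mil = 2.54000e-8 kilometers.
So 2450 × 2.54000e-8 ≈ 6.22e-5 km.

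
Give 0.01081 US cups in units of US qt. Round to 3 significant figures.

0.00270 US quarts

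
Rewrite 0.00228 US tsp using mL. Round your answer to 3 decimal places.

1 US teaspoon = 4.92892 mL.
Then 0.00228 × 4.92892 ≈ 0.011 mL.

0.011 milliliters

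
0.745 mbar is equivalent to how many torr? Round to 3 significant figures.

0.559 torr

1 mbar = 0.750062 torr.
Thus 0.745 × 0.750062 ≈ 0.559 torr.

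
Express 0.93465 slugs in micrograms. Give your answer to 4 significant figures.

1 slug = 1.45939e+10 micrograms.
0.93465 × 1.45939e+10 ≈ 1.364e+10 μg.

1.364e+10 μg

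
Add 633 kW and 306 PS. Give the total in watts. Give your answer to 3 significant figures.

633 kW = 633000 W and 306 PS = 225063 W.
633000 + 225063 ≈ 858000 W.

858000 W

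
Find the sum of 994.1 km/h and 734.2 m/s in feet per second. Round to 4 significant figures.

3315 ft/s

994.1 km/h = 905.967 ft/s and 734.2 m/s = 2408.79 ft/s.
905.967 + 2408.79 ≈ 3315 ft/s.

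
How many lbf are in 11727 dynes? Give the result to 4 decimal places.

1 dyne = 2.24809e-6 lbf.
Then 11727 × 2.24809e-6 ≈ 0.0264 lbf.

0.0264 pounds-force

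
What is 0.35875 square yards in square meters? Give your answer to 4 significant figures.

0.3000 square meters

1 square yard = 0.836127 square meters.
Then 0.35875 × 0.836127 ≈ 0.3000 m².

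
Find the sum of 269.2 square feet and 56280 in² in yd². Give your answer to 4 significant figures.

269.2 ft² = 29.9111 yd² and 56280 in² = 43.4259 yd².
29.9111 + 43.4259 ≈ 73.34 yd².

73.34 yd²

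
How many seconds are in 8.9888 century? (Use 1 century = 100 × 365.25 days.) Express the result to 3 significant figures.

2.84e+10 seconds

1 century = 3.15576e+9 seconds.
8.9888 × 3.15576e+9 ≈ 2.84e+10 s.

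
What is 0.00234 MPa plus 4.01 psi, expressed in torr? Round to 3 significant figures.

225 torr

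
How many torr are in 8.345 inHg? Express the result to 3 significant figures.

212 torr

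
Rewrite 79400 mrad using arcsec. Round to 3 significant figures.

1.64e+7 arcsec

1 mrad = 206.265 arcsec.
Then 79400 × 206.265 ≈ 1.64e+7 arcsec.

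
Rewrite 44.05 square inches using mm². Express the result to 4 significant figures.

28420 square millimeters

1 square inch = 645.160 mm².
44.05 × 645.160 ≈ 28420 mm².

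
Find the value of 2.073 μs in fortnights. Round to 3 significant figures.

1 μs = 8.26720e-13 fortnight.
Then 2.073 × 8.26720e-13 ≈ 1.71e-12 fortnight.

1.71e-12 fortnights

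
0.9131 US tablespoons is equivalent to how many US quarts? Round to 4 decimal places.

0.0143 US qt

1 US tbsp = 0.0156250 US qt.
So 0.9131 × 0.0156250 ≈ 0.0143 US qt.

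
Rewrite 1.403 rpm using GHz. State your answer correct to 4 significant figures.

2.338 × 10^-11 gigahertz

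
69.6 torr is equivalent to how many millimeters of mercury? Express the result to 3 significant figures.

1 torr = 1.00000 mmHg.
Thus 69.6 × 1.00000 ≈ 69.6 mmHg.

69.6 millimeters of mercury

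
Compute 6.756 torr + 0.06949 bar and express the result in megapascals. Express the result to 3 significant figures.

0.00785 MPa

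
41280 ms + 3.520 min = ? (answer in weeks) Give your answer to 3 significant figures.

0.000417 wk

41280 ms = 6.82540e-5 wk and 3.520 min = 0.000349206 wk.
6.82540e-5 + 0.000349206 ≈ 0.000417 wk.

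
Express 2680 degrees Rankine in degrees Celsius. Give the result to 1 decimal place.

1215.7 degrees Celsius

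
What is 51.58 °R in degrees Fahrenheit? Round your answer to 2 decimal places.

-408.09 °F

°R = °F + 459.67.
Applying the formula gives -408.09 °F.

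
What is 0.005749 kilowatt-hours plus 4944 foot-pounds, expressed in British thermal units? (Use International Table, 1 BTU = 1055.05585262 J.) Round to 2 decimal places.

25.97 BTU

0.005749 kWh = 19.6164 BTU and 4944 ft·lbf = 6.35337 BTU.
19.6164 + 6.35337 ≈ 25.97 BTU.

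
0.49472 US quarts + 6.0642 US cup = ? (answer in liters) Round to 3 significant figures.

1.90 L

0.49472 US qt = 0.468180 L and 6.0642 US cup = 1.43472 L.
0.468180 + 1.43472 ≈ 1.90 L.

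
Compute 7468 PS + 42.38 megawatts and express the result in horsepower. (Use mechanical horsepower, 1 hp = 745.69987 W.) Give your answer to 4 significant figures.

64200 horsepower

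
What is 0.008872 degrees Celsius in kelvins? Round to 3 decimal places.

K = °C + 273.15.
Applying the formula gives 273.159 K.

273.159 K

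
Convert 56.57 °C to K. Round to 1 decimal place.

K = °C + 273.15.
Applying the formula gives 329.7 K.

329.7 kelvins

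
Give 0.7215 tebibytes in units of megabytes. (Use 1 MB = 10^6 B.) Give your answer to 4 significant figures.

793300 MB

1 TiB = 1.09951 × 10^6 MB.
So 0.7215 × 1.09951 × 10^6 ≈ 793300 MB.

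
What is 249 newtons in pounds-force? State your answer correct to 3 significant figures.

1 newton = 0.224809 lbf.
Thus 249 × 0.224809 ≈ 56.0 lbf.

56.0 lbf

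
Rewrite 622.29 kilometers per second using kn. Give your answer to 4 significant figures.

1.210e+6 kn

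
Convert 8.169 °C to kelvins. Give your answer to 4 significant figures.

281.3 K

K = °C + 273.15.
Applying the formula gives 281.3 K.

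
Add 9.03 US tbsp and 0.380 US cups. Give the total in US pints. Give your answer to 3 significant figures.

0.472 US pints

9.03 US tbsp = 0.2821875 US pt and 0.380 US cup = 0.1900000 US pt.
0.2821875 + 0.1900000 ≈ 0.472 US pt.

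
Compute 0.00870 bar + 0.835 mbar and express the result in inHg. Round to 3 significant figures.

0.282 inHg

0.00870 bar = 0.256911 inHg and 0.835 mbar = 0.0246575 inHg.
0.256911 + 0.0246575 ≈ 0.282 inHg.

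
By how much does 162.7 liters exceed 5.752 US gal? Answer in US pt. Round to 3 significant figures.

162.7 L = 343.846 US pt and 5.752 US gal = 46.0160 US pt.
343.846 − 46.0160 ≈ 298 US pt.

298 US pints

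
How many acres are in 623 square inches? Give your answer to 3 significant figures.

9.93e-5 acre

1 in² = 1.59423e-7 acre.
So 623 × 1.59423e-7 ≈ 9.93e-5 acre.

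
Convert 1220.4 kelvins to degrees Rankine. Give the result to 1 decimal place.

2196.7 °R

°R = K × 9/5.
Applying the formula gives 2196.7 °R.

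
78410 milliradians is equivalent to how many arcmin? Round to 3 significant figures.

270000 arcmin

1 milliradian = 3.43775 arcmin.
So 78410 × 3.43775 ≈ 270000 arcmin.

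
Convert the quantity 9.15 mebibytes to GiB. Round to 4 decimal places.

0.0089 gibibytes

1 mebibyte = 0.0009765625 GiB.
So 9.15 × 0.0009765625 ≈ 0.0089 GiB.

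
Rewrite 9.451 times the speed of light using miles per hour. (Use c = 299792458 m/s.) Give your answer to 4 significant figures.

6.338 × 10^9 miles per hour

1 speed of light = 6.70617 × 10^8 miles per hour.
Then 9.451 × 6.70617 × 10^8 ≈ 6.338 × 10^9 mph.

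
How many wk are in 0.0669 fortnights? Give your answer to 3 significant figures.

0.134 weeks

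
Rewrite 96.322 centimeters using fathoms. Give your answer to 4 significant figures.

0.5267 fathoms

1 centimeter = 0.00546807 fathom.
Then 96.322 × 0.00546807 ≈ 0.5267 fathom.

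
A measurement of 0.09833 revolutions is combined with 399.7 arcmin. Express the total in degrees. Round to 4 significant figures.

42.06 degrees

0.09833 rev = 35.3988 ° and 399.7 arcmin = 6.66167 °.
35.3988 + 6.66167 ≈ 42.06 °.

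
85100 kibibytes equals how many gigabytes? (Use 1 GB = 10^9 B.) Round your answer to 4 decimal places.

1 KiB = 1.02400 × 10^-6 GB.
Thus 85100 × 1.02400 × 10^-6 ≈ 0.0871 GB.

0.0871 gigabytes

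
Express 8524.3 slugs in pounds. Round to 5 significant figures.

274260 pounds

1 slug = 32.1740 pounds.
Then 8524.3 × 32.1740 ≈ 274260 lb.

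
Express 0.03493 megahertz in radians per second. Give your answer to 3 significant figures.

219000 radians per second

1 megahertz = 6.28319e+6 radians per second.
So 0.03493 × 6.28319e+6 ≈ 219000 rad/s.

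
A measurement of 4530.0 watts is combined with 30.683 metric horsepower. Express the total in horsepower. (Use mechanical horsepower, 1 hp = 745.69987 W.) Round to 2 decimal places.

36.34 horsepower

4530.0 W = 6.07483 hp and 30.683 PS = 30.2633 hp.
6.07483 + 30.2633 ≈ 36.34 hp.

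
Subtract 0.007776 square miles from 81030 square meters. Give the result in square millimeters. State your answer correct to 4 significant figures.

6.089e+10 square millimeters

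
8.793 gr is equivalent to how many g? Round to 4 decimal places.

0.5698 g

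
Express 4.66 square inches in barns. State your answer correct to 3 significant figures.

1 square inch = 6.45160 × 10^24 barns.
4.66 × 6.45160 × 10^24 ≈ 3.01 × 10^25 barn.

3.01 × 10^25 barn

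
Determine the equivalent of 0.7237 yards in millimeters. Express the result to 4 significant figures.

1 yard = 914.400 millimeters.
Then 0.7237 × 914.400 ≈ 661.8 mm.

661.8 mm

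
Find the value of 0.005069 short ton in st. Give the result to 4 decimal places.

0.7241 stone

1 short ton = 142.857 st.
0.005069 × 142.857 ≈ 0.7241 st.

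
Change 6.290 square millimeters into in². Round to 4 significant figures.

0.009750 square inches

1 square millimeter = 0.001550003 in².
Then 6.290 × 0.001550003 ≈ 0.009750 in².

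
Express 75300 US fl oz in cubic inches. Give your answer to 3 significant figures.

136000 cubic inches

1 US fluid ounce = 1.80469 cubic inches.
75300 × 1.80469 ≈ 136000 in³.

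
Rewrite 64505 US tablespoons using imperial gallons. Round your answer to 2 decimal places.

1 US tablespoon = 0.00325263 imp gal.
Then 64505 × 0.00325263 ≈ 209.81 imp gal.

209.81 imperial gallons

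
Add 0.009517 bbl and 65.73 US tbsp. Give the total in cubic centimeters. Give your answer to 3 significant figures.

0.009517 bbl = 1513.08 cm³ and 65.73 US tbsp = 971.934 cm³.
1513.08 + 971.934 ≈ 2490 cm³.

2490 cubic centimeters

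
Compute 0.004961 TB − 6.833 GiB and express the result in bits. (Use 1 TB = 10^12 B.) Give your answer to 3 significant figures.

-1.90 × 10^10 bit

0.004961 TB = 3.96880 × 10^10 bit and 6.833 GiB = 5.86950 × 10^10 bit.
3.96880 × 10^10 − 5.86950 × 10^10 ≈ -1.90 × 10^10 bit.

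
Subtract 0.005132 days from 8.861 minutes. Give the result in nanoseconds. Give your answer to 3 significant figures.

8.83e+10 ns

8.861 min = 5.31660e+11 ns and 0.005132 d = 4.43405e+11 ns.
5.31660e+11 − 4.43405e+11 ≈ 8.83e+10 ns.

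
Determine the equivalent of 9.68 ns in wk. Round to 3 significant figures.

1.60e-14 wk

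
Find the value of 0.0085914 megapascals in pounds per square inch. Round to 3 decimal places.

1.246 psi

1 MPa = 145.038 psi.
Then 0.0085914 × 145.038 ≈ 1.246 psi.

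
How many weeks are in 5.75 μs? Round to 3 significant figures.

9.51 × 10^-12 weeks

1 μs = 1.65344 × 10^-12 wk.
5.75 × 1.65344 × 10^-12 ≈ 9.51 × 10^-12 wk.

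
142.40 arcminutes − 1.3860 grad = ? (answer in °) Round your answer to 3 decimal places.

1.126 degrees

142.40 arcmin = 2.37333 ° and 1.3860 grad = 1.24740 °.
2.37333 − 1.24740 ≈ 1.126 °.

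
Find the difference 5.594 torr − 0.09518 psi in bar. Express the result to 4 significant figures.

0.0008956 bar

5.594 torr = 0.00745805 bar and 0.09518 psi = 0.00656243 bar.
0.00745805 − 0.00656243 ≈ 0.0008956 bar.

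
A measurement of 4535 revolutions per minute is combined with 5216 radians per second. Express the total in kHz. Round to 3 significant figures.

0.906 kHz

4535 rpm = 0.0755833 kHz and 5216 rad/s = 0.830152 kHz.
0.0755833 + 0.830152 ≈ 0.906 kHz.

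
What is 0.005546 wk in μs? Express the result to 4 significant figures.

3.354 × 10^9 microseconds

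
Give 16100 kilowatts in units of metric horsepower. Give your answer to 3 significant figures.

21900 PS

1 kilowatt = 1.35962 PS.
Then 16100 × 1.35962 ≈ 21900 PS.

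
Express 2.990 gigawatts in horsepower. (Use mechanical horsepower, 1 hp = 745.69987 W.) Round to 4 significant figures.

4.010e+6 horsepower

1 gigawatt = 1.34102e+6 horsepower.
Thus 2.990 × 1.34102e+6 ≈ 4.010e+6 hp.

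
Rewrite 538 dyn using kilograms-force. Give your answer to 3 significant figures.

0.000549 kgf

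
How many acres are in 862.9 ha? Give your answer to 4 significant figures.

2132 acre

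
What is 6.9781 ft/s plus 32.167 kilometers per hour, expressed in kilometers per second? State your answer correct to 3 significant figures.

0.0111 km/s

6.9781 ft/s = 0.00212692 km/s and 32.167 km/h = 0.00893528 km/s.
0.00212692 + 0.00893528 ≈ 0.0111 km/s.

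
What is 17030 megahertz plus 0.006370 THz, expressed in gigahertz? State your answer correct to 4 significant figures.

23.40 gigahertz

17030 MHz = 17.0300 GHz and 0.006370 THz = 6.37000 GHz.
17.0300 + 6.37000 ≈ 23.40 GHz.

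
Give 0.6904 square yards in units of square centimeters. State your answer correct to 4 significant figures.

1 square yard = 8361.27 square centimeters.
0.6904 × 8361.27 ≈ 5773 cm².

5773 square centimeters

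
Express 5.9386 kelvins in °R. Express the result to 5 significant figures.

10.689 degrees Rankine

°R = K × 9/5.
Applying the formula gives 10.689 °R.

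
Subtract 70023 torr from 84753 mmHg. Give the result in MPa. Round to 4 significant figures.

1.964 MPa

84753 mmHg = 11.2995 MPa and 70023 torr = 9.33563 MPa.
11.2995 − 9.33563 ≈ 1.964 MPa.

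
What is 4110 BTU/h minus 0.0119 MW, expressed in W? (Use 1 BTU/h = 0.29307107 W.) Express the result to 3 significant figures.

-10700 W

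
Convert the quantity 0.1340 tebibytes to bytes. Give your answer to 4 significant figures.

1.473e+11 bytes

1 tebibyte = 1.09951e+12 bytes.
So 0.1340 × 1.09951e+12 ≈ 1.473e+11 B.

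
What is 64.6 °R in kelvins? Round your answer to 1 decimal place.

°R = K × 9/5.
Applying the formula gives 35.9 K.

35.9 kelvins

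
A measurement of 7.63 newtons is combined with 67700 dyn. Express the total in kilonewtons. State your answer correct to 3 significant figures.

7.63 N = 0.00763000 kN and 67700 dyn = 0.000677000 kN.
0.00763000 + 0.000677000 ≈ 0.00831 kN.

0.00831 kN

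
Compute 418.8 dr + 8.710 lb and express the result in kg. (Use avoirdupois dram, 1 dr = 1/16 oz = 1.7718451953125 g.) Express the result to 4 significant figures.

4.693 kg

418.8 dr = 0.742049 kg and 8.710 lb = 3.95079 kg.
0.742049 + 3.95079 ≈ 4.693 kg.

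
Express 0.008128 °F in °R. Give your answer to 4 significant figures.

°R = °F + 459.67.
Applying the formula gives 459.7 °R.

459.7 degrees Rankine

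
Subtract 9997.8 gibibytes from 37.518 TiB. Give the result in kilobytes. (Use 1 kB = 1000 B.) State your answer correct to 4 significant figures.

37.518 TiB = 4.12515 × 10^10 kB and 9997.8 GiB = 1.07351 × 10^10 kB.
4.12515 × 10^10 − 1.07351 × 10^10 ≈ 3.052 × 10^10 kB.

3.052 × 10^10 kB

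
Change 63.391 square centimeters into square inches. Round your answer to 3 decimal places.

9.826 in²

1 square centimeter = 0.155000 square inches.
63.391 × 0.155000 ≈ 9.826 in².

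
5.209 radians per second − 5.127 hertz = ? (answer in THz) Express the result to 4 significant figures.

-4.298 × 10^-12 THz

5.209 rad/s = 8.29038 × 10^-13 THz and 5.127 Hz = 5.12700 × 10^-12 THz.
8.29038 × 10^-13 − 5.12700 × 10^-12 ≈ -4.298 × 10^-12 THz.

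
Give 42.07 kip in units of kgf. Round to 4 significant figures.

1 kip = 453.592 kilograms-force.
42.07 × 453.592 ≈ 19080 kgf.

19080 kgf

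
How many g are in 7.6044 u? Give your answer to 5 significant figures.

1 u = 1.66054 × 10^-24 g.
7.6044 × 1.66054 × 10^-24 ≈ 1.2627 × 10^-23 g.

1.2627 × 10^-23 grams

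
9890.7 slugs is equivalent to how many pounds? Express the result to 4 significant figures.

1 slug = 32.1740 lb.
9890.7 × 32.1740 ≈ 318200 lb.

318200 lb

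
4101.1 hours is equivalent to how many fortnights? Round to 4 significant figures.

1 h = 0.00297619 fortnight.
Then 4101.1 × 0.00297619 ≈ 12.21 fortnight.

12.21 fortnight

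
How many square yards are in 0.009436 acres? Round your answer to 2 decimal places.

45.67 yd²

1 acre = 4840.00 yd².
0.009436 × 4840.00 ≈ 45.67 yd².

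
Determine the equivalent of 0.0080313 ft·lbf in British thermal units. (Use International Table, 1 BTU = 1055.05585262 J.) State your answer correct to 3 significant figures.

1 ft·lbf = 0.00128507 BTU.
0.0080313 × 0.00128507 ≈ 1.03e-5 BTU.

1.03e-5 British thermal units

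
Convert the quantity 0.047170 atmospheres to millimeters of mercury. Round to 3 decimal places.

35.849 millimeters of mercury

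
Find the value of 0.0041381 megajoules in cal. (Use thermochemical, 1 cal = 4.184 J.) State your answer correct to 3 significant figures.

989 cal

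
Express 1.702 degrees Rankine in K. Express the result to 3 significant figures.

0.946 K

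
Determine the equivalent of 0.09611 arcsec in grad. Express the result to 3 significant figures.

1 arcsecond = 0.000308642 gradians.
So 0.09611 × 0.000308642 ≈ 2.97e-5 grad.

2.97e-5 grad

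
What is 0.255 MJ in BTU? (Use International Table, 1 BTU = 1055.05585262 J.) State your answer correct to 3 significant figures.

1 megajoule = 947.817 BTU.
Then 0.255 × 947.817 ≈ 242 BTU.

242 British thermal units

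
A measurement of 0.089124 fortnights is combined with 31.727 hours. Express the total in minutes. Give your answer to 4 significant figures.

0.089124 fortnight = 1796.74 min and 31.727 h = 1903.62 min.
1796.74 + 1903.62 ≈ 3700 min.

3700 min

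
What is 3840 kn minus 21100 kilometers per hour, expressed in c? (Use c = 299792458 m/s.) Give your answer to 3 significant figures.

3840 kn = 6.58945e-6 c and 21100 km/h = 1.95506e-5 c.
6.58945e-6 − 1.95506e-5 ≈ -1.30e-5 c.

-1.30e-5 c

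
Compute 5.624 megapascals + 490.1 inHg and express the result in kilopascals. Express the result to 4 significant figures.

5.624 MPa = 5624.00 kPa and 490.1 inHg = 1659.67 kPa.
5624.00 + 1659.67 ≈ 7284 kPa.

7284 kPa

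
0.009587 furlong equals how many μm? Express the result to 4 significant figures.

1.929 × 10^6 micrometers

1 furlong = 2.01168 × 10^8 micrometers.
So 0.009587 × 2.01168 × 10^8 ≈ 1.929 × 10^6 μm.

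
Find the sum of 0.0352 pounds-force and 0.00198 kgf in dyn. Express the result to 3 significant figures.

17600 dynes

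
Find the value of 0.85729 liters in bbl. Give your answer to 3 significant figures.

1 L = 0.00628981 bbl.
Thus 0.85729 × 0.00628981 ≈ 0.00539 bbl.

0.00539 oil barrels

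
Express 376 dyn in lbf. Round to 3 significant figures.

0.000845 pounds-force

1 dyn = 2.24809 × 10^-6 pounds-force.
Thus 376 × 2.24809 × 10^-6 ≈ 0.000845 lbf.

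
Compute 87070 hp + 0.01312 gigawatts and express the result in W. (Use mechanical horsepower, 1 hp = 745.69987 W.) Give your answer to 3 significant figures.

87070 hp = 6.49281 × 10^7 W and 0.01312 GW = 1.31200 × 10^7 W.
6.49281 × 10^7 + 1.31200 × 10^7 ≈ 7.80 × 10^7 W.

7.80 × 10^7 W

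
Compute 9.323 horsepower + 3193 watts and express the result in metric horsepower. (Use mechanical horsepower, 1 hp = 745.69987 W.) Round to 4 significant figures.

13.79 PS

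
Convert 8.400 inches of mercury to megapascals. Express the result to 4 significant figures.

0.02845 megapascals

1 inHg = 0.00338639 MPa.
8.400 × 0.00338639 ≈ 0.02845 MPa.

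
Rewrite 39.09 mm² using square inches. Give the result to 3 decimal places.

0.061 square inches

1 square millimeter = 0.00155000 square inches.
So 39.09 × 0.00155000 ≈ 0.061 in².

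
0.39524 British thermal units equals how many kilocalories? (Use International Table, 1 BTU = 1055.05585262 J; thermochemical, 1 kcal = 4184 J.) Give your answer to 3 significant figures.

0.0997 kcal

1 BTU = 0.252164 kilocalories.
Then 0.39524 × 0.252164 ≈ 0.0997 kcal.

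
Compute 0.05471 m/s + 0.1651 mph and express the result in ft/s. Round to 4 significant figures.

0.05471 m/s = 0.179495 ft/s and 0.1651 mph = 0.242147 ft/s.
0.179495 + 0.242147 ≈ 0.4216 ft/s.

0.4216 ft/s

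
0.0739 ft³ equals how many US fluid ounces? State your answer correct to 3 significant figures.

1 ft³ = 957.506 US fluid ounces.
0.0739 × 957.506 ≈ 70.8 US fl oz.

70.8 US fl oz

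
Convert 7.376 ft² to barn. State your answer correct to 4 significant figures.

1 square foot = 9.29030 × 10^26 barn.
Then 7.376 × 9.29030 × 10^26 ≈ 6.853 × 10^27 barn.

6.853 × 10^27 barn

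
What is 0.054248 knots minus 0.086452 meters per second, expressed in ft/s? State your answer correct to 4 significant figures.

-0.1921 feet per second

0.054248 kn = 0.0915603 ft/s and 0.086452 m/s = 0.283635 ft/s.
0.0915603 − 0.283635 ≈ -0.1921 ft/s.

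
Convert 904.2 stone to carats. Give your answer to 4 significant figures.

1 st = 31751.5 ct.
So 904.2 × 31751.5 ≈ 2.871e+7 ct.

2.871e+7 ct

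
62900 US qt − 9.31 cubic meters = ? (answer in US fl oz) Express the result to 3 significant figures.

62900 US qt = 2.01280 × 10^6 US fl oz and 9.31 m³ = 314809 US fl oz.
2.01280 × 10^6 − 314809 ≈ 1.70 × 10^6 US fl oz.

1.70 × 10^6 US fluid ounces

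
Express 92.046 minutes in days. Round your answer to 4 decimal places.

0.0639 days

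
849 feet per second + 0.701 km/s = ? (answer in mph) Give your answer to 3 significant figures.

849 ft/s = 578.864 mph and 0.701 km/s = 1568.09 mph.
578.864 + 1568.09 ≈ 2150 mph.

2150 mph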